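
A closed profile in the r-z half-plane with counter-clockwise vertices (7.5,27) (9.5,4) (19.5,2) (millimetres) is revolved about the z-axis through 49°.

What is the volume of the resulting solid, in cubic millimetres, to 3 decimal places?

Volume = 1175.773 mm³

Profile (r,z), 3 vertices: (7.5,27) (9.5,4) (19.5,2)
edge 0: (7.5,27)→(9.5,4)  cross = 7.5·4 − 9.5·27 = -226.5000; (r_i+r_j)·cross = 17·-226.5000 = -3850.5000
edge 1: (9.5,4)→(19.5,2)  cross = 9.5·2 − 19.5·4 = -59.0000; (r_i+r_j)·cross = 29·-59.0000 = -1711.0000
edge 2: (19.5,2)→(7.5,27)  cross = 19.5·27 − 7.5·2 = 511.5000; (r_i+r_j)·cross = 27·511.5000 = 13810.5000
Σcross = 226.0000 → A = |Σcross|/2 = 113.0000 mm²
Σ(r_i+r_j)·cross = 8249.0000 → first moment M = |Σ|/6 = 1374.8333
R_c = M/A = 1374.8333/113.0000 = 12.1667 mm
θ = 49° = 0.855211 rad
V = θ·R_c·A = 0.855211·12.1667·113.0000 = 1175.773 mm³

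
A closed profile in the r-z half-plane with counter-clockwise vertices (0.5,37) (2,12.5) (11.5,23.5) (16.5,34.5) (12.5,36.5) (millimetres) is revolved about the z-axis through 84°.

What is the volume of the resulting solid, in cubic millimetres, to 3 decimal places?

Volume = 2323.915 mm³

Profile (r,z), 5 vertices: (0.5,37) (2,12.5) (11.5,23.5) (16.5,34.5) (12.5,36.5)
edge 0: (0.5,37)→(2,12.5)  cross = 0.5·12.5 − 2·37 = -67.7500; (r_i+r_j)·cross = 2.5·-67.7500 = -169.3750
edge 1: (2,12.5)→(11.5,23.5)  cross = 2·23.5 − 11.5·12.5 = -96.7500; (r_i+r_j)·cross = 13.5·-96.7500 = -1306.1250
edge 2: (11.5,23.5)→(16.5,34.5)  cross = 11.5·34.5 − 16.5·23.5 = 9.0000; (r_i+r_j)·cross = 28·9.0000 = 252.0000
edge 3: (16.5,34.5)→(12.5,36.5)  cross = 16.5·36.5 − 12.5·34.5 = 171.0000; (r_i+r_j)·cross = 29·171.0000 = 4959.0000
edge 4: (12.5,36.5)→(0.5,37)  cross = 12.5·37 − 0.5·36.5 = 444.2500; (r_i+r_j)·cross = 13·444.2500 = 5775.2500
Σcross = 459.7500 → A = |Σcross|/2 = 229.8750 mm²
Σ(r_i+r_j)·cross = 9510.7500 → first moment M = |Σ|/6 = 1585.1250
R_c = M/A = 1585.1250/229.8750 = 6.8956 mm
θ = 84° = 1.466077 rad
V = θ·R_c·A = 1.466077·6.8956·229.8750 = 2323.915 mm³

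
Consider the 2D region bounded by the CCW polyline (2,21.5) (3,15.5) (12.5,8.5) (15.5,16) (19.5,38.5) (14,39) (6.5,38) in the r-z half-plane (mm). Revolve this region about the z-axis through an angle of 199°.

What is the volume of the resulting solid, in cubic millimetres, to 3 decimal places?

Volume = 13182.695 mm³

Profile (r,z), 7 vertices: (2,21.5) (3,15.5) (12.5,8.5) (15.5,16) (19.5,38.5) (14,39) (6.5,38)
edge 0: (2,21.5)→(3,15.5)  cross = 2·15.5 − 3·21.5 = -33.5000; (r_i+r_j)·cross = 5·-33.5000 = -167.5000
edge 1: (3,15.5)→(12.5,8.5)  cross = 3·8.5 − 12.5·15.5 = -168.2500; (r_i+r_j)·cross = 15.5·-168.2500 = -2607.8750
edge 2: (12.5,8.5)→(15.5,16)  cross = 12.5·16 − 15.5·8.5 = 68.2500; (r_i+r_j)·cross = 28·68.2500 = 1911.0000
edge 3: (15.5,16)→(19.5,38.5)  cross = 15.5·38.5 − 19.5·16 = 284.7500; (r_i+r_j)·cross = 35·284.7500 = 9966.2500
edge 4: (19.5,38.5)→(14,39)  cross = 19.5·39 − 14·38.5 = 221.5000; (r_i+r_j)·cross = 33.5·221.5000 = 7420.2500
edge 5: (14,39)→(6.5,38)  cross = 14·38 − 6.5·39 = 278.5000; (r_i+r_j)·cross = 20.5·278.5000 = 5709.2500
edge 6: (6.5,38)→(2,21.5)  cross = 6.5·21.5 − 2·38 = 63.7500; (r_i+r_j)·cross = 8.5·63.7500 = 541.8750
Σcross = 715.0000 → A = |Σcross|/2 = 357.5000 mm²
Σ(r_i+r_j)·cross = 22773.2500 → first moment M = |Σ|/6 = 3795.5417
R_c = M/A = 3795.5417/357.5000 = 10.6169 mm
θ = 199° = 3.473205 rad
V = θ·R_c·A = 3.473205·10.6169·357.5000 = 13182.695 mm³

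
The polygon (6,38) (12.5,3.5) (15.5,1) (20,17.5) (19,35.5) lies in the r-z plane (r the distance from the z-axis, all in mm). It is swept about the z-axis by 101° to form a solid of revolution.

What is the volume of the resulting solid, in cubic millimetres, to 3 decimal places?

Profile (r,z), 5 vertices: (6,38) (12.5,3.5) (15.5,1) (20,17.5) (19,35.5)
edge 0: (6,38)→(12.5,3.5)  cross = 6·3.5 − 12.5·38 = -454.0000; (r_i+r_j)·cross = 18.5·-454.0000 = -8399.0000
edge 1: (12.5,3.5)→(15.5,1)  cross = 12.5·1 − 15.5·3.5 = -41.7500; (r_i+r_j)·cross = 28·-41.7500 = -1169.0000
edge 2: (15.5,1)→(20,17.5)  cross = 15.5·17.5 − 20·1 = 251.2500; (r_i+r_j)·cross = 35.5·251.2500 = 8919.3750
edge 3: (20,17.5)→(19,35.5)  cross = 20·35.5 − 19·17.5 = 377.5000; (r_i+r_j)·cross = 39·377.5000 = 14722.5000
edge 4: (19,35.5)→(6,38)  cross = 19·38 − 6·35.5 = 509.0000; (r_i+r_j)·cross = 25·509.0000 = 12725.0000
Σcross = 642.0000 → A = |Σcross|/2 = 321.0000 mm²
Σ(r_i+r_j)·cross = 26798.8750 → first moment M = |Σ|/6 = 4466.4792
R_c = M/A = 4466.4792/321.0000 = 13.9143 mm
θ = 101° = 1.762783 rad
V = θ·R_c·A = 1.762783·13.9143·321.0000 = 7873.432 mm³

Volume = 7873.432 mm³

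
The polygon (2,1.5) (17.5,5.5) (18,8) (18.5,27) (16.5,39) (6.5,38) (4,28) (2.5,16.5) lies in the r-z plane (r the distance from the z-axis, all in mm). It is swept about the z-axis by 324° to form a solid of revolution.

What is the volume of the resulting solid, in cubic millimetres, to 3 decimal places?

Volume = 30067.869 mm³

Profile (r,z), 8 vertices: (2,1.5) (17.5,5.5) (18,8) (18.5,27) (16.5,39) (6.5,38) (4,28) (2.5,16.5)
edge 0: (2,1.5)→(17.5,5.5)  cross = 2·5.5 − 17.5·1.5 = -15.2500; (r_i+r_j)·cross = 19.5·-15.2500 = -297.3750
edge 1: (17.5,5.5)→(18,8)  cross = 17.5·8 − 18·5.5 = 41.0000; (r_i+r_j)·cross = 35.5·41.0000 = 1455.5000
edge 2: (18,8)→(18.5,27)  cross = 18·27 − 18.5·8 = 338.0000; (r_i+r_j)·cross = 36.5·338.0000 = 12337.0000
edge 3: (18.5,27)→(16.5,39)  cross = 18.5·39 − 16.5·27 = 276.0000; (r_i+r_j)·cross = 35·276.0000 = 9660.0000
edge 4: (16.5,39)→(6.5,38)  cross = 16.5·38 − 6.5·39 = 373.5000; (r_i+r_j)·cross = 23·373.5000 = 8590.5000
edge 5: (6.5,38)→(4,28)  cross = 6.5·28 − 4·38 = 30.0000; (r_i+r_j)·cross = 10.5·30.0000 = 315.0000
edge 6: (4,28)→(2.5,16.5)  cross = 4·16.5 − 2.5·28 = -4.0000; (r_i+r_j)·cross = 6.5·-4.0000 = -26.0000
edge 7: (2.5,16.5)→(2,1.5)  cross = 2.5·1.5 − 2·16.5 = -29.2500; (r_i+r_j)·cross = 4.5·-29.2500 = -131.6250
Σcross = 1010.0000 → A = |Σcross|/2 = 505.0000 mm²
Σ(r_i+r_j)·cross = 31903.0000 → first moment M = |Σ|/6 = 5317.1667
R_c = M/A = 5317.1667/505.0000 = 10.5290 mm
θ = 324° = 5.654867 rad
V = θ·R_c·A = 5.654867·10.5290·505.0000 = 30067.869 mm³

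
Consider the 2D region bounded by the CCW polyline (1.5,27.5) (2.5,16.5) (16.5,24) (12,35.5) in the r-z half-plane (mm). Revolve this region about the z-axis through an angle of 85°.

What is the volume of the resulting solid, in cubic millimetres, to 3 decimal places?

Volume = 1981.316 mm³

Profile (r,z), 4 vertices: (1.5,27.5) (2.5,16.5) (16.5,24) (12,35.5)
edge 0: (1.5,27.5)→(2.5,16.5)  cross = 1.5·16.5 − 2.5·27.5 = -44.0000; (r_i+r_j)·cross = 4·-44.0000 = -176.0000
edge 1: (2.5,16.5)→(16.5,24)  cross = 2.5·24 − 16.5·16.5 = -212.2500; (r_i+r_j)·cross = 19·-212.2500 = -4032.7500
edge 2: (16.5,24)→(12,35.5)  cross = 16.5·35.5 − 12·24 = 297.7500; (r_i+r_j)·cross = 28.5·297.7500 = 8485.8750
edge 3: (12,35.5)→(1.5,27.5)  cross = 12·27.5 − 1.5·35.5 = 276.7500; (r_i+r_j)·cross = 13.5·276.7500 = 3736.1250
Σcross = 318.2500 → A = |Σcross|/2 = 159.1250 mm²
Σ(r_i+r_j)·cross = 8013.2500 → first moment M = |Σ|/6 = 1335.5417
R_c = M/A = 1335.5417/159.1250 = 8.3930 mm
θ = 85° = 1.483530 rad
V = θ·R_c·A = 1.483530·8.3930·159.1250 = 1981.316 mm³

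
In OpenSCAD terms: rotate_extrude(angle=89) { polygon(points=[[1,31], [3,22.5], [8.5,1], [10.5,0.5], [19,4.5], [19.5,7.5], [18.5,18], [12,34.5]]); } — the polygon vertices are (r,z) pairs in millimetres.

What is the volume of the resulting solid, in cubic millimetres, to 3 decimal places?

Volume = 6727.917 mm³

Profile (r,z), 8 vertices: (1,31) (3,22.5) (8.5,1) (10.5,0.5) (19,4.5) (19.5,7.5) (18.5,18) (12,34.5)
edge 0: (1,31)→(3,22.5)  cross = 1·22.5 − 3·31 = -70.5000; (r_i+r_j)·cross = 4·-70.5000 = -282.0000
edge 1: (3,22.5)→(8.5,1)  cross = 3·1 − 8.5·22.5 = -188.2500; (r_i+r_j)·cross = 11.5·-188.2500 = -2164.8750
edge 2: (8.5,1)→(10.5,0.5)  cross = 8.5·0.5 − 10.5·1 = -6.2500; (r_i+r_j)·cross = 19·-6.2500 = -118.7500
edge 3: (10.5,0.5)→(19,4.5)  cross = 10.5·4.5 − 19·0.5 = 37.7500; (r_i+r_j)·cross = 29.5·37.7500 = 1113.6250
edge 4: (19,4.5)→(19.5,7.5)  cross = 19·7.5 − 19.5·4.5 = 54.7500; (r_i+r_j)·cross = 38.5·54.7500 = 2107.8750
edge 5: (19.5,7.5)→(18.5,18)  cross = 19.5·18 − 18.5·7.5 = 212.2500; (r_i+r_j)·cross = 38·212.2500 = 8065.5000
edge 6: (18.5,18)→(12,34.5)  cross = 18.5·34.5 − 12·18 = 422.2500; (r_i+r_j)·cross = 30.5·422.2500 = 12878.6250
edge 7: (12,34.5)→(1,31)  cross = 12·31 − 1·34.5 = 337.5000; (r_i+r_j)·cross = 13·337.5000 = 4387.5000
Σcross = 799.5000 → A = |Σcross|/2 = 399.7500 mm²
Σ(r_i+r_j)·cross = 25987.5000 → first moment M = |Σ|/6 = 4331.2500
R_c = M/A = 4331.2500/399.7500 = 10.8349 mm
θ = 89° = 1.553343 rad
V = θ·R_c·A = 1.553343·10.8349·399.7500 = 6727.917 mm³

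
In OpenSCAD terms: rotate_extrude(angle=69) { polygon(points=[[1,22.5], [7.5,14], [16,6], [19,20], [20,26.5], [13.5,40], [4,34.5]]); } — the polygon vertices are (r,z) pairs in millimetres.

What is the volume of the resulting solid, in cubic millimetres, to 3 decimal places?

Profile (r,z), 7 vertices: (1,22.5) (7.5,14) (16,6) (19,20) (20,26.5) (13.5,40) (4,34.5)
edge 0: (1,22.5)→(7.5,14)  cross = 1·14 − 7.5·22.5 = -154.7500; (r_i+r_j)·cross = 8.5·-154.7500 = -1315.3750
edge 1: (7.5,14)→(16,6)  cross = 7.5·6 − 16·14 = -179.0000; (r_i+r_j)·cross = 23.5·-179.0000 = -4206.5000
edge 2: (16,6)→(19,20)  cross = 16·20 − 19·6 = 206.0000; (r_i+r_j)·cross = 35·206.0000 = 7210.0000
edge 3: (19,20)→(20,26.5)  cross = 19·26.5 − 20·20 = 103.5000; (r_i+r_j)·cross = 39·103.5000 = 4036.5000
edge 4: (20,26.5)→(13.5,40)  cross = 20·40 − 13.5·26.5 = 442.2500; (r_i+r_j)·cross = 33.5·442.2500 = 14815.3750
edge 5: (13.5,40)→(4,34.5)  cross = 13.5·34.5 − 4·40 = 305.7500; (r_i+r_j)·cross = 17.5·305.7500 = 5350.6250
edge 6: (4,34.5)→(1,22.5)  cross = 4·22.5 − 1·34.5 = 55.5000; (r_i+r_j)·cross = 5·55.5000 = 277.5000
Σcross = 779.2500 → A = |Σcross|/2 = 389.6250 mm²
Σ(r_i+r_j)·cross = 26168.1250 → first moment M = |Σ|/6 = 4361.3542
R_c = M/A = 4361.3542/389.6250 = 11.1937 mm
θ = 69° = 1.204277 rad
V = θ·R_c·A = 1.204277·11.1937·389.6250 = 5252.279 mm³

Volume = 5252.279 mm³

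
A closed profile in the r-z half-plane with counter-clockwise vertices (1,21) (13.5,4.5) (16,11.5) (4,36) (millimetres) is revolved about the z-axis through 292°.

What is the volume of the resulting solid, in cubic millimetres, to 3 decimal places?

Volume = 7857.209 mm³

Profile (r,z), 4 vertices: (1,21) (13.5,4.5) (16,11.5) (4,36)
edge 0: (1,21)→(13.5,4.5)  cross = 1·4.5 − 13.5·21 = -279.0000; (r_i+r_j)·cross = 14.5·-279.0000 = -4045.5000
edge 1: (13.5,4.5)→(16,11.5)  cross = 13.5·11.5 − 16·4.5 = 83.2500; (r_i+r_j)·cross = 29.5·83.2500 = 2455.8750
edge 2: (16,11.5)→(4,36)  cross = 16·36 − 4·11.5 = 530.0000; (r_i+r_j)·cross = 20·530.0000 = 10600.0000
edge 3: (4,36)→(1,21)  cross = 4·21 − 1·36 = 48.0000; (r_i+r_j)·cross = 5·48.0000 = 240.0000
Σcross = 382.2500 → A = |Σcross|/2 = 191.1250 mm²
Σ(r_i+r_j)·cross = 9250.3750 → first moment M = |Σ|/6 = 1541.7292
R_c = M/A = 1541.7292/191.1250 = 8.0666 mm
θ = 292° = 5.096361 rad
V = θ·R_c·A = 5.096361·8.0666·191.1250 = 7857.209 mm³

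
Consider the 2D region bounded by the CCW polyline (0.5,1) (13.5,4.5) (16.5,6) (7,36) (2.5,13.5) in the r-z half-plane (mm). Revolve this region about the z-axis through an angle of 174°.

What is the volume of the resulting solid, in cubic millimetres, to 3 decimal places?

Profile (r,z), 5 vertices: (0.5,1) (13.5,4.5) (16.5,6) (7,36) (2.5,13.5)
edge 0: (0.5,1)→(13.5,4.5)  cross = 0.5·4.5 − 13.5·1 = -11.2500; (r_i+r_j)·cross = 14·-11.2500 = -157.5000
edge 1: (13.5,4.5)→(16.5,6)  cross = 13.5·6 − 16.5·4.5 = 6.7500; (r_i+r_j)·cross = 30·6.7500 = 202.5000
edge 2: (16.5,6)→(7,36)  cross = 16.5·36 − 7·6 = 552.0000; (r_i+r_j)·cross = 23.5·552.0000 = 12972.0000
edge 3: (7,36)→(2.5,13.5)  cross = 7·13.5 − 2.5·36 = 4.5000; (r_i+r_j)·cross = 9.5·4.5000 = 42.7500
edge 4: (2.5,13.5)→(0.5,1)  cross = 2.5·1 − 0.5·13.5 = -4.2500; (r_i+r_j)·cross = 3·-4.2500 = -12.7500
Σcross = 547.7500 → A = |Σcross|/2 = 273.8750 mm²
Σ(r_i+r_j)·cross = 13047.0000 → first moment M = |Σ|/6 = 2174.5000
R_c = M/A = 2174.5000/273.8750 = 7.9398 mm
θ = 174° = 3.036873 rad
V = θ·R_c·A = 3.036873·7.9398·273.8750 = 6603.680 mm³

Volume = 6603.680 mm³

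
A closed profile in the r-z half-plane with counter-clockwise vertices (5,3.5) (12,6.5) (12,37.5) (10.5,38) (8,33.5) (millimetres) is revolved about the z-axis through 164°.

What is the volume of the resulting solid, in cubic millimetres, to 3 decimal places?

Profile (r,z), 5 vertices: (5,3.5) (12,6.5) (12,37.5) (10.5,38) (8,33.5)
edge 0: (5,3.5)→(12,6.5)  cross = 5·6.5 − 12·3.5 = -9.5000; (r_i+r_j)·cross = 17·-9.5000 = -161.5000
edge 1: (12,6.5)→(12,37.5)  cross = 12·37.5 − 12·6.5 = 372.0000; (r_i+r_j)·cross = 24·372.0000 = 8928.0000
edge 2: (12,37.5)→(10.5,38)  cross = 12·38 − 10.5·37.5 = 62.2500; (r_i+r_j)·cross = 22.5·62.2500 = 1400.6250
edge 3: (10.5,38)→(8,33.5)  cross = 10.5·33.5 − 8·38 = 47.7500; (r_i+r_j)·cross = 18.5·47.7500 = 883.3750
edge 4: (8,33.5)→(5,3.5)  cross = 8·3.5 − 5·33.5 = -139.5000; (r_i+r_j)·cross = 13·-139.5000 = -1813.5000
Σcross = 333.0000 → A = |Σcross|/2 = 166.5000 mm²
Σ(r_i+r_j)·cross = 9237.0000 → first moment M = |Σ|/6 = 1539.5000
R_c = M/A = 1539.5000/166.5000 = 9.2462 mm
θ = 164° = 2.862340 rad
V = θ·R_c·A = 2.862340·9.2462·166.5000 = 4406.572 mm³

Volume = 4406.572 mm³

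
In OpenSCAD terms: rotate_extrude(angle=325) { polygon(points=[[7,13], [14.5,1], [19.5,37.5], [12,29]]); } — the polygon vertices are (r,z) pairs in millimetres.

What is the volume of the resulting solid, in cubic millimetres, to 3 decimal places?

Volume = 15757.232 mm³

Profile (r,z), 4 vertices: (7,13) (14.5,1) (19.5,37.5) (12,29)
edge 0: (7,13)→(14.5,1)  cross = 7·1 − 14.5·13 = -181.5000; (r_i+r_j)·cross = 21.5·-181.5000 = -3902.2500
edge 1: (14.5,1)→(19.5,37.5)  cross = 14.5·37.5 − 19.5·1 = 524.2500; (r_i+r_j)·cross = 34·524.2500 = 17824.5000
edge 2: (19.5,37.5)→(12,29)  cross = 19.5·29 − 12·37.5 = 115.5000; (r_i+r_j)·cross = 31.5·115.5000 = 3638.2500
edge 3: (12,29)→(7,13)  cross = 12·13 − 7·29 = -47.0000; (r_i+r_j)·cross = 19·-47.0000 = -893.0000
Σcross = 411.2500 → A = |Σcross|/2 = 205.6250 mm²
Σ(r_i+r_j)·cross = 16667.5000 → first moment M = |Σ|/6 = 2777.9167
R_c = M/A = 2777.9167/205.6250 = 13.5096 mm
θ = 325° = 5.672320 rad
V = θ·R_c·A = 5.672320·13.5096·205.6250 = 15757.232 mm³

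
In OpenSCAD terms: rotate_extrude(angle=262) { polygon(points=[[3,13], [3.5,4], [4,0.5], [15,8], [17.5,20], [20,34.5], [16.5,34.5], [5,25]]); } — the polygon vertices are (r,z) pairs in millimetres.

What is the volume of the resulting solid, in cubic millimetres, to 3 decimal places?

Profile (r,z), 8 vertices: (3,13) (3.5,4) (4,0.5) (15,8) (17.5,20) (20,34.5) (16.5,34.5) (5,25)
edge 0: (3,13)→(3.5,4)  cross = 3·4 − 3.5·13 = -33.5000; (r_i+r_j)·cross = 6.5·-33.5000 = -217.7500
edge 1: (3.5,4)→(4,0.5)  cross = 3.5·0.5 − 4·4 = -14.2500; (r_i+r_j)·cross = 7.5·-14.2500 = -106.8750
edge 2: (4,0.5)→(15,8)  cross = 4·8 − 15·0.5 = 24.5000; (r_i+r_j)·cross = 19·24.5000 = 465.5000
edge 3: (15,8)→(17.5,20)  cross = 15·20 − 17.5·8 = 160.0000; (r_i+r_j)·cross = 32.5·160.0000 = 5200.0000
edge 4: (17.5,20)→(20,34.5)  cross = 17.5·34.5 − 20·20 = 203.7500; (r_i+r_j)·cross = 37.5·203.7500 = 7640.6250
edge 5: (20,34.5)→(16.5,34.5)  cross = 20·34.5 − 16.5·34.5 = 120.7500; (r_i+r_j)·cross = 36.5·120.7500 = 4407.3750
edge 6: (16.5,34.5)→(5,25)  cross = 16.5·25 − 5·34.5 = 240.0000; (r_i+r_j)·cross = 21.5·240.0000 = 5160.0000
edge 7: (5,25)→(3,13)  cross = 5·13 − 3·25 = -10.0000; (r_i+r_j)·cross = 8·-10.0000 = -80.0000
Σcross = 691.2500 → A = |Σcross|/2 = 345.6250 mm²
Σ(r_i+r_j)·cross = 22468.8750 → first moment M = |Σ|/6 = 3744.8125
R_c = M/A = 3744.8125/345.6250 = 10.8349 mm
θ = 262° = 4.572763 rad
V = θ·R_c·A = 4.572763·10.8349·345.6250 = 17124.139 mm³

Volume = 17124.139 mm³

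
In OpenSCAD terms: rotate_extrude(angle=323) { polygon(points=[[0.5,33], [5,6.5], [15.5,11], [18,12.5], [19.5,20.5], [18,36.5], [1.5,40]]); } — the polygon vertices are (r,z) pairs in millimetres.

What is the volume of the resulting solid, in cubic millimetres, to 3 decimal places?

Profile (r,z), 7 vertices: (0.5,33) (5,6.5) (15.5,11) (18,12.5) (19.5,20.5) (18,36.5) (1.5,40)
edge 0: (0.5,33)→(5,6.5)  cross = 0.5·6.5 − 5·33 = -161.7500; (r_i+r_j)·cross = 5.5·-161.7500 = -889.6250
edge 1: (5,6.5)→(15.5,11)  cross = 5·11 − 15.5·6.5 = -45.7500; (r_i+r_j)·cross = 20.5·-45.7500 = -937.8750
edge 2: (15.5,11)→(18,12.5)  cross = 15.5·12.5 − 18·11 = -4.2500; (r_i+r_j)·cross = 33.5·-4.2500 = -142.3750
edge 3: (18,12.5)→(19.5,20.5)  cross = 18·20.5 − 19.5·12.5 = 125.2500; (r_i+r_j)·cross = 37.5·125.2500 = 4696.8750
edge 4: (19.5,20.5)→(18,36.5)  cross = 19.5·36.5 − 18·20.5 = 342.7500; (r_i+r_j)·cross = 37.5·342.7500 = 12853.1250
edge 5: (18,36.5)→(1.5,40)  cross = 18·40 − 1.5·36.5 = 665.2500; (r_i+r_j)·cross = 19.5·665.2500 = 12972.3750
edge 6: (1.5,40)→(0.5,33)  cross = 1.5·33 − 0.5·40 = 29.5000; (r_i+r_j)·cross = 2·29.5000 = 59.0000
Σcross = 951.0000 → A = |Σcross|/2 = 475.5000 mm²
Σ(r_i+r_j)·cross = 28611.5000 → first moment M = |Σ|/6 = 4768.5833
R_c = M/A = 4768.5833/475.5000 = 10.0286 mm
θ = 323° = 5.637413 rad
V = θ·R_c·A = 5.637413·10.0286·475.5000 = 26882.476 mm³

Volume = 26882.476 mm³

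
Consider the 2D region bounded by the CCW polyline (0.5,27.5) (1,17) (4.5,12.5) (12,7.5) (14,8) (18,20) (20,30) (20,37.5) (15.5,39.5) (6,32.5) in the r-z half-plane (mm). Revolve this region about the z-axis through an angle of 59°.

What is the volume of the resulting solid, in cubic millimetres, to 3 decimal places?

Volume = 4677.098 mm³

Profile (r,z), 10 vertices: (0.5,27.5) (1,17) (4.5,12.5) (12,7.5) (14,8) (18,20) (20,30) (20,37.5) (15.5,39.5) (6,32.5)
edge 0: (0.5,27.5)→(1,17)  cross = 0.5·17 − 1·27.5 = -19.0000; (r_i+r_j)·cross = 1.5·-19.0000 = -28.5000
edge 1: (1,17)→(4.5,12.5)  cross = 1·12.5 − 4.5·17 = -64.0000; (r_i+r_j)·cross = 5.5·-64.0000 = -352.0000
edge 2: (4.5,12.5)→(12,7.5)  cross = 4.5·7.5 − 12·12.5 = -116.2500; (r_i+r_j)·cross = 16.5·-116.2500 = -1918.1250
edge 3: (12,7.5)→(14,8)  cross = 12·8 − 14·7.5 = -9.0000; (r_i+r_j)·cross = 26·-9.0000 = -234.0000
edge 4: (14,8)→(18,20)  cross = 14·20 − 18·8 = 136.0000; (r_i+r_j)·cross = 32·136.0000 = 4352.0000
edge 5: (18,20)→(20,30)  cross = 18·30 − 20·20 = 140.0000; (r_i+r_j)·cross = 38·140.0000 = 5320.0000
edge 6: (20,30)→(20,37.5)  cross = 20·37.5 − 20·30 = 150.0000; (r_i+r_j)·cross = 40·150.0000 = 6000.0000
edge 7: (20,37.5)→(15.5,39.5)  cross = 20·39.5 − 15.5·37.5 = 208.7500; (r_i+r_j)·cross = 35.5·208.7500 = 7410.6250
edge 8: (15.5,39.5)→(6,32.5)  cross = 15.5·32.5 − 6·39.5 = 266.7500; (r_i+r_j)·cross = 21.5·266.7500 = 5735.1250
edge 9: (6,32.5)→(0.5,27.5)  cross = 6·27.5 − 0.5·32.5 = 148.7500; (r_i+r_j)·cross = 6.5·148.7500 = 966.8750
Σcross = 842.0000 → A = |Σcross|/2 = 421.0000 mm²
Σ(r_i+r_j)·cross = 27252.0000 → first moment M = |Σ|/6 = 4542.0000
R_c = M/A = 4542.0000/421.0000 = 10.7886 mm
θ = 59° = 1.029744 rad
V = θ·R_c·A = 1.029744·10.7886·421.0000 = 4677.098 mm³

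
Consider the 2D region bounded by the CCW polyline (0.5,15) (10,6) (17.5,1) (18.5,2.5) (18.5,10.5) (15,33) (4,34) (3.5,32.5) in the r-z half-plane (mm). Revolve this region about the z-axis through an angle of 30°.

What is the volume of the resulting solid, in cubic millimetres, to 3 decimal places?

Volume = 2165.430 mm³

Profile (r,z), 8 vertices: (0.5,15) (10,6) (17.5,1) (18.5,2.5) (18.5,10.5) (15,33) (4,34) (3.5,32.5)
edge 0: (0.5,15)→(10,6)  cross = 0.5·6 − 10·15 = -147.0000; (r_i+r_j)·cross = 10.5·-147.0000 = -1543.5000
edge 1: (10,6)→(17.5,1)  cross = 10·1 − 17.5·6 = -95.0000; (r_i+r_j)·cross = 27.5·-95.0000 = -2612.5000
edge 2: (17.5,1)→(18.5,2.5)  cross = 17.5·2.5 − 18.5·1 = 25.2500; (r_i+r_j)·cross = 36·25.2500 = 909.0000
edge 3: (18.5,2.5)→(18.5,10.5)  cross = 18.5·10.5 − 18.5·2.5 = 148.0000; (r_i+r_j)·cross = 37·148.0000 = 5476.0000
edge 4: (18.5,10.5)→(15,33)  cross = 18.5·33 − 15·10.5 = 453.0000; (r_i+r_j)·cross = 33.5·453.0000 = 15175.5000
edge 5: (15,33)→(4,34)  cross = 15·34 − 4·33 = 378.0000; (r_i+r_j)·cross = 19·378.0000 = 7182.0000
edge 6: (4,34)→(3.5,32.5)  cross = 4·32.5 − 3.5·34 = 11.0000; (r_i+r_j)·cross = 7.5·11.0000 = 82.5000
edge 7: (3.5,32.5)→(0.5,15)  cross = 3.5·15 − 0.5·32.5 = 36.2500; (r_i+r_j)·cross = 4·36.2500 = 145.0000
Σcross = 809.5000 → A = |Σcross|/2 = 404.7500 mm²
Σ(r_i+r_j)·cross = 24814.0000 → first moment M = |Σ|/6 = 4135.6667
R_c = M/A = 4135.6667/404.7500 = 10.2178 mm
θ = 30° = 0.523599 rad
V = θ·R_c·A = 0.523599·10.2178·404.7500 = 2165.430 mm³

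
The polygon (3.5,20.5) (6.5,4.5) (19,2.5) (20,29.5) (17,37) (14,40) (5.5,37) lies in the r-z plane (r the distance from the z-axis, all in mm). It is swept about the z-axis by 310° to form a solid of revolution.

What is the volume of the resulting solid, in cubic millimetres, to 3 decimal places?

Volume = 32891.795 mm³

Profile (r,z), 7 vertices: (3.5,20.5) (6.5,4.5) (19,2.5) (20,29.5) (17,37) (14,40) (5.5,37)
edge 0: (3.5,20.5)→(6.5,4.5)  cross = 3.5·4.5 − 6.5·20.5 = -117.5000; (r_i+r_j)·cross = 10·-117.5000 = -1175.0000
edge 1: (6.5,4.5)→(19,2.5)  cross = 6.5·2.5 − 19·4.5 = -69.2500; (r_i+r_j)·cross = 25.5·-69.2500 = -1765.8750
edge 2: (19,2.5)→(20,29.5)  cross = 19·29.5 − 20·2.5 = 510.5000; (r_i+r_j)·cross = 39·510.5000 = 19909.5000
edge 3: (20,29.5)→(17,37)  cross = 20·37 − 17·29.5 = 238.5000; (r_i+r_j)·cross = 37·238.5000 = 8824.5000
edge 4: (17,37)→(14,40)  cross = 17·40 − 14·37 = 162.0000; (r_i+r_j)·cross = 31·162.0000 = 5022.0000
edge 5: (14,40)→(5.5,37)  cross = 14·37 − 5.5·40 = 298.0000; (r_i+r_j)·cross = 19.5·298.0000 = 5811.0000
edge 6: (5.5,37)→(3.5,20.5)  cross = 5.5·20.5 − 3.5·37 = -16.7500; (r_i+r_j)·cross = 9·-16.7500 = -150.7500
Σcross = 1005.5000 → A = |Σcross|/2 = 502.7500 mm²
Σ(r_i+r_j)·cross = 36475.3750 → first moment M = |Σ|/6 = 6079.2292
R_c = M/A = 6079.2292/502.7500 = 12.0920 mm
θ = 310° = 5.410521 rad
V = θ·R_c·A = 5.410521·12.0920·502.7500 = 32891.795 mm³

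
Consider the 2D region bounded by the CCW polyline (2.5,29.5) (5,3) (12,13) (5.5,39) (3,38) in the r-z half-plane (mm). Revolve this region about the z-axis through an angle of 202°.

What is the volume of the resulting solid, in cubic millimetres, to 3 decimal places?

Volume = 4188.371 mm³

Profile (r,z), 5 vertices: (2.5,29.5) (5,3) (12,13) (5.5,39) (3,38)
edge 0: (2.5,29.5)→(5,3)  cross = 2.5·3 − 5·29.5 = -140.0000; (r_i+r_j)·cross = 7.5·-140.0000 = -1050.0000
edge 1: (5,3)→(12,13)  cross = 5·13 − 12·3 = 29.0000; (r_i+r_j)·cross = 17·29.0000 = 493.0000
edge 2: (12,13)→(5.5,39)  cross = 12·39 − 5.5·13 = 396.5000; (r_i+r_j)·cross = 17.5·396.5000 = 6938.7500
edge 3: (5.5,39)→(3,38)  cross = 5.5·38 − 3·39 = 92.0000; (r_i+r_j)·cross = 8.5·92.0000 = 782.0000
edge 4: (3,38)→(2.5,29.5)  cross = 3·29.5 − 2.5·38 = -6.5000; (r_i+r_j)·cross = 5.5·-6.5000 = -35.7500
Σcross = 371.0000 → A = |Σcross|/2 = 185.5000 mm²
Σ(r_i+r_j)·cross = 7128.0000 → first moment M = |Σ|/6 = 1188.0000
R_c = M/A = 1188.0000/185.5000 = 6.4043 mm
θ = 202° = 3.525565 rad
V = θ·R_c·A = 3.525565·6.4043·185.5000 = 4188.371 mm³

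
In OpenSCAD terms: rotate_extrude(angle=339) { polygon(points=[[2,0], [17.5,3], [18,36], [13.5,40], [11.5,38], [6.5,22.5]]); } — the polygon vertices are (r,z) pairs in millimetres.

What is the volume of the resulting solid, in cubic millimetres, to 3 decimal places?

Profile (r,z), 6 vertices: (2,0) (17.5,3) (18,36) (13.5,40) (11.5,38) (6.5,22.5)
edge 0: (2,0)→(17.5,3)  cross = 2·3 − 17.5·0 = 6.0000; (r_i+r_j)·cross = 19.5·6.0000 = 117.0000
edge 1: (17.5,3)→(18,36)  cross = 17.5·36 − 18·3 = 576.0000; (r_i+r_j)·cross = 35.5·576.0000 = 20448.0000
edge 2: (18,36)→(13.5,40)  cross = 18·40 − 13.5·36 = 234.0000; (r_i+r_j)·cross = 31.5·234.0000 = 7371.0000
edge 3: (13.5,40)→(11.5,38)  cross = 13.5·38 − 11.5·40 = 53.0000; (r_i+r_j)·cross = 25·53.0000 = 1325.0000
edge 4: (11.5,38)→(6.5,22.5)  cross = 11.5·22.5 − 6.5·38 = 11.7500; (r_i+r_j)·cross = 18·11.7500 = 211.5000
edge 5: (6.5,22.5)→(2,0)  cross = 6.5·0 − 2·22.5 = -45.0000; (r_i+r_j)·cross = 8.5·-45.0000 = -382.5000
Σcross = 835.7500 → A = |Σcross|/2 = 417.8750 mm²
Σ(r_i+r_j)·cross = 29090.0000 → first moment M = |Σ|/6 = 4848.3333
R_c = M/A = 4848.3333/417.8750 = 11.6024 mm
θ = 339° = 5.916666 rad
V = θ·R_c·A = 5.916666·11.6024·417.8750 = 28685.970 mm³

Volume = 28685.970 mm³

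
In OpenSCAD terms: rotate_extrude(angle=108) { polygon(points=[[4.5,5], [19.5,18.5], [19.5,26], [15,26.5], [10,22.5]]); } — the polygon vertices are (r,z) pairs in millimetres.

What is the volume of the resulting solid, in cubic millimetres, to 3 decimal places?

Volume = 3394.177 mm³

Profile (r,z), 5 vertices: (4.5,5) (19.5,18.5) (19.5,26) (15,26.5) (10,22.5)
edge 0: (4.5,5)→(19.5,18.5)  cross = 4.5·18.5 − 19.5·5 = -14.2500; (r_i+r_j)·cross = 24·-14.2500 = -342.0000
edge 1: (19.5,18.5)→(19.5,26)  cross = 19.5·26 − 19.5·18.5 = 146.2500; (r_i+r_j)·cross = 39·146.2500 = 5703.7500
edge 2: (19.5,26)→(15,26.5)  cross = 19.5·26.5 − 15·26 = 126.7500; (r_i+r_j)·cross = 34.5·126.7500 = 4372.8750
edge 3: (15,26.5)→(10,22.5)  cross = 15·22.5 − 10·26.5 = 72.5000; (r_i+r_j)·cross = 25·72.5000 = 1812.5000
edge 4: (10,22.5)→(4.5,5)  cross = 10·5 − 4.5·22.5 = -51.2500; (r_i+r_j)·cross = 14.5·-51.2500 = -743.1250
Σcross = 280.0000 → A = |Σcross|/2 = 140.0000 mm²
Σ(r_i+r_j)·cross = 10804.0000 → first moment M = |Σ|/6 = 1800.6667
R_c = M/A = 1800.6667/140.0000 = 12.8619 mm
θ = 108° = 1.884956 rad
V = θ·R_c·A = 1.884956·12.8619·140.0000 = 3394.177 mm³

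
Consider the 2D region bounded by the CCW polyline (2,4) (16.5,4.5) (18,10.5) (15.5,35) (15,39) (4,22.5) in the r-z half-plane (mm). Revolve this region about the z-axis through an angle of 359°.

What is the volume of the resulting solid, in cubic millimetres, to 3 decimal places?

Profile (r,z), 6 vertices: (2,4) (16.5,4.5) (18,10.5) (15.5,35) (15,39) (4,22.5)
edge 0: (2,4)→(16.5,4.5)  cross = 2·4.5 − 16.5·4 = -57.0000; (r_i+r_j)·cross = 18.5·-57.0000 = -1054.5000
edge 1: (16.5,4.5)→(18,10.5)  cross = 16.5·10.5 − 18·4.5 = 92.2500; (r_i+r_j)·cross = 34.5·92.2500 = 3182.6250
edge 2: (18,10.5)→(15.5,35)  cross = 18·35 − 15.5·10.5 = 467.2500; (r_i+r_j)·cross = 33.5·467.2500 = 15652.8750
edge 3: (15.5,35)→(15,39)  cross = 15.5·39 − 15·35 = 79.5000; (r_i+r_j)·cross = 30.5·79.5000 = 2424.7500
edge 4: (15,39)→(4,22.5)  cross = 15·22.5 − 4·39 = 181.5000; (r_i+r_j)·cross = 19·181.5000 = 3448.5000
edge 5: (4,22.5)→(2,4)  cross = 4·4 − 2·22.5 = -29.0000; (r_i+r_j)·cross = 6·-29.0000 = -174.0000
Σcross = 734.5000 → A = |Σcross|/2 = 367.2500 mm²
Σ(r_i+r_j)·cross = 23480.2500 → first moment M = |Σ|/6 = 3913.3750
R_c = M/A = 3913.3750/367.2500 = 10.6559 mm
θ = 359° = 6.265732 rad
V = θ·R_c·A = 6.265732·10.6559·367.2500 = 24520.159 mm³

Volume = 24520.159 mm³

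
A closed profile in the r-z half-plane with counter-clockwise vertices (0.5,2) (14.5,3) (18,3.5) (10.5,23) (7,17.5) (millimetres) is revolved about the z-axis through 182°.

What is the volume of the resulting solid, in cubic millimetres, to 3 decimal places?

Volume = 5649.404 mm³

Profile (r,z), 5 vertices: (0.5,2) (14.5,3) (18,3.5) (10.5,23) (7,17.5)
edge 0: (0.5,2)→(14.5,3)  cross = 0.5·3 − 14.5·2 = -27.5000; (r_i+r_j)·cross = 15·-27.5000 = -412.5000
edge 1: (14.5,3)→(18,3.5)  cross = 14.5·3.5 − 18·3 = -3.2500; (r_i+r_j)·cross = 32.5·-3.2500 = -105.6250
edge 2: (18,3.5)→(10.5,23)  cross = 18·23 − 10.5·3.5 = 377.2500; (r_i+r_j)·cross = 28.5·377.2500 = 10751.6250
edge 3: (10.5,23)→(7,17.5)  cross = 10.5·17.5 − 7·23 = 22.7500; (r_i+r_j)·cross = 17.5·22.7500 = 398.1250
edge 4: (7,17.5)→(0.5,2)  cross = 7·2 − 0.5·17.5 = 5.2500; (r_i+r_j)·cross = 7.5·5.2500 = 39.3750
Σcross = 374.5000 → A = |Σcross|/2 = 187.2500 mm²
Σ(r_i+r_j)·cross = 10671.0000 → first moment M = |Σ|/6 = 1778.5000
R_c = M/A = 1778.5000/187.2500 = 9.4980 mm
θ = 182° = 3.176499 rad
V = θ·R_c·A = 3.176499·9.4980·187.2500 = 5649.404 mm³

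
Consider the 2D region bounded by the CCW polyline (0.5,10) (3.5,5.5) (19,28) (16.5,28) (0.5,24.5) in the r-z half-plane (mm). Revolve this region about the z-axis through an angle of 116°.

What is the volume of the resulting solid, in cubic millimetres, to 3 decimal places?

Profile (r,z), 5 vertices: (0.5,10) (3.5,5.5) (19,28) (16.5,28) (0.5,24.5)
edge 0: (0.5,10)→(3.5,5.5)  cross = 0.5·5.5 − 3.5·10 = -32.2500; (r_i+r_j)·cross = 4·-32.2500 = -129.0000
edge 1: (3.5,5.5)→(19,28)  cross = 3.5·28 − 19·5.5 = -6.5000; (r_i+r_j)·cross = 22.5·-6.5000 = -146.2500
edge 2: (19,28)→(16.5,28)  cross = 19·28 − 16.5·28 = 70.0000; (r_i+r_j)·cross = 35.5·70.0000 = 2485.0000
edge 3: (16.5,28)→(0.5,24.5)  cross = 16.5·24.5 − 0.5·28 = 390.2500; (r_i+r_j)·cross = 17·390.2500 = 6634.2500
edge 4: (0.5,24.5)→(0.5,10)  cross = 0.5·10 − 0.5·24.5 = -7.2500; (r_i+r_j)·cross = 1·-7.2500 = -7.2500
Σcross = 414.2500 → A = |Σcross|/2 = 207.1250 mm²
Σ(r_i+r_j)·cross = 8836.7500 → first moment M = |Σ|/6 = 1472.7917
R_c = M/A = 1472.7917/207.1250 = 7.1106 mm
θ = 116° = 2.024582 rad
V = θ·R_c·A = 2.024582·7.1106·207.1250 = 2981.787 mm³

Volume = 2981.787 mm³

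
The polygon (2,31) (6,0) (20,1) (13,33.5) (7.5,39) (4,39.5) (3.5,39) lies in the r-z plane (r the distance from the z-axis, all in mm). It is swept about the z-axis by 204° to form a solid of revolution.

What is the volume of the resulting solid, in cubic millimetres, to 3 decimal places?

Volume = 16322.166 mm³

Profile (r,z), 7 vertices: (2,31) (6,0) (20,1) (13,33.5) (7.5,39) (4,39.5) (3.5,39)
edge 0: (2,31)→(6,0)  cross = 2·0 − 6·31 = -186.0000; (r_i+r_j)·cross = 8·-186.0000 = -1488.0000
edge 1: (6,0)→(20,1)  cross = 6·1 − 20·0 = 6.0000; (r_i+r_j)·cross = 26·6.0000 = 156.0000
edge 2: (20,1)→(13,33.5)  cross = 20·33.5 − 13·1 = 657.0000; (r_i+r_j)·cross = 33·657.0000 = 21681.0000
edge 3: (13,33.5)→(7.5,39)  cross = 13·39 − 7.5·33.5 = 255.7500; (r_i+r_j)·cross = 20.5·255.7500 = 5242.8750
edge 4: (7.5,39)→(4,39.5)  cross = 7.5·39.5 − 4·39 = 140.2500; (r_i+r_j)·cross = 11.5·140.2500 = 1612.8750
edge 5: (4,39.5)→(3.5,39)  cross = 4·39 − 3.5·39.5 = 17.7500; (r_i+r_j)·cross = 7.5·17.7500 = 133.1250
edge 6: (3.5,39)→(2,31)  cross = 3.5·31 − 2·39 = 30.5000; (r_i+r_j)·cross = 5.5·30.5000 = 167.7500
Σcross = 921.2500 → A = |Σcross|/2 = 460.6250 mm²
Σ(r_i+r_j)·cross = 27505.6250 → first moment M = |Σ|/6 = 4584.2708
R_c = M/A = 4584.2708/460.6250 = 9.9523 mm
θ = 204° = 3.560472 rad
V = θ·R_c·A = 3.560472·9.9523·460.6250 = 16322.166 mm³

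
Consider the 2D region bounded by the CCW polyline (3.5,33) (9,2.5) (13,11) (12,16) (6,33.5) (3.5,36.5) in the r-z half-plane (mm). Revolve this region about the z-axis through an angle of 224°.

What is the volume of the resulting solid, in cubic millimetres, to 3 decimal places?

Profile (r,z), 6 vertices: (3.5,33) (9,2.5) (13,11) (12,16) (6,33.5) (3.5,36.5)
edge 0: (3.5,33)→(9,2.5)  cross = 3.5·2.5 − 9·33 = -288.2500; (r_i+r_j)·cross = 12.5·-288.2500 = -3603.1250
edge 1: (9,2.5)→(13,11)  cross = 9·11 − 13·2.5 = 66.5000; (r_i+r_j)·cross = 22·66.5000 = 1463.0000
edge 2: (13,11)→(12,16)  cross = 13·16 − 12·11 = 76.0000; (r_i+r_j)·cross = 25·76.0000 = 1900.0000
edge 3: (12,16)→(6,33.5)  cross = 12·33.5 − 6·16 = 306.0000; (r_i+r_j)·cross = 18·306.0000 = 5508.0000
edge 4: (6,33.5)→(3.5,36.5)  cross = 6·36.5 − 3.5·33.5 = 101.7500; (r_i+r_j)·cross = 9.5·101.7500 = 966.6250
edge 5: (3.5,36.5)→(3.5,33)  cross = 3.5·33 − 3.5·36.5 = -12.2500; (r_i+r_j)·cross = 7·-12.2500 = -85.7500
Σcross = 249.7500 → A = |Σcross|/2 = 124.8750 mm²
Σ(r_i+r_j)·cross = 6148.7500 → first moment M = |Σ|/6 = 1024.7917
R_c = M/A = 1024.7917/124.8750 = 8.2065 mm
θ = 224° = 3.909538 rad
V = θ·R_c·A = 3.909538·8.2065·124.8750 = 4006.461 mm³

Volume = 4006.461 mm³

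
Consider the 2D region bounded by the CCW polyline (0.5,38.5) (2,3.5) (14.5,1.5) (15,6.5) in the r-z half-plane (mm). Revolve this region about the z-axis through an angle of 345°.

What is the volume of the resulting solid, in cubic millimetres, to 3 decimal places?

Profile (r,z), 4 vertices: (0.5,38.5) (2,3.5) (14.5,1.5) (15,6.5)
edge 0: (0.5,38.5)→(2,3.5)  cross = 0.5·3.5 − 2·38.5 = -75.2500; (r_i+r_j)·cross = 2.5·-75.2500 = -188.1250
edge 1: (2,3.5)→(14.5,1.5)  cross = 2·1.5 − 14.5·3.5 = -47.7500; (r_i+r_j)·cross = 16.5·-47.7500 = -787.8750
edge 2: (14.5,1.5)→(15,6.5)  cross = 14.5·6.5 − 15·1.5 = 71.7500; (r_i+r_j)·cross = 29.5·71.7500 = 2116.6250
edge 3: (15,6.5)→(0.5,38.5)  cross = 15·38.5 − 0.5·6.5 = 574.2500; (r_i+r_j)·cross = 15.5·574.2500 = 8900.8750
Σcross = 523.0000 → A = |Σcross|/2 = 261.5000 mm²
Σ(r_i+r_j)·cross = 10041.5000 → first moment M = |Σ|/6 = 1673.5833
R_c = M/A = 1673.5833/261.5000 = 6.3999 mm
θ = 345° = 6.021386 rad
V = θ·R_c·A = 6.021386·6.3999·261.5000 = 10077.291 mm³

Volume = 10077.291 mm³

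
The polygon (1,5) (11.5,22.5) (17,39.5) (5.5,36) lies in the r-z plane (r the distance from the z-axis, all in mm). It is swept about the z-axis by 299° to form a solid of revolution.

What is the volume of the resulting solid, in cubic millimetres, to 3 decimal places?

Volume = 9075.031 mm³

Profile (r,z), 4 vertices: (1,5) (11.5,22.5) (17,39.5) (5.5,36)
edge 0: (1,5)→(11.5,22.5)  cross = 1·22.5 − 11.5·5 = -35.0000; (r_i+r_j)·cross = 12.5·-35.0000 = -437.5000
edge 1: (11.5,22.5)→(17,39.5)  cross = 11.5·39.5 − 17·22.5 = 71.7500; (r_i+r_j)·cross = 28.5·71.7500 = 2044.8750
edge 2: (17,39.5)→(5.5,36)  cross = 17·36 − 5.5·39.5 = 394.7500; (r_i+r_j)·cross = 22.5·394.7500 = 8881.8750
edge 3: (5.5,36)→(1,5)  cross = 5.5·5 − 1·36 = -8.5000; (r_i+r_j)·cross = 6.5·-8.5000 = -55.2500
Σcross = 423.0000 → A = |Σcross|/2 = 211.5000 mm²
Σ(r_i+r_j)·cross = 10434.0000 → first moment M = |Σ|/6 = 1739.0000
R_c = M/A = 1739.0000/211.5000 = 8.2222 mm
θ = 299° = 5.218534 rad
V = θ·R_c·A = 5.218534·8.2222·211.5000 = 9075.031 mm³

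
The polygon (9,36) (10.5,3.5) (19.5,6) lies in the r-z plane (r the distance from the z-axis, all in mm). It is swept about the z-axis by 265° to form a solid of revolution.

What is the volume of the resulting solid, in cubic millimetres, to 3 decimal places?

Profile (r,z), 3 vertices: (9,36) (10.5,3.5) (19.5,6)
edge 0: (9,36)→(10.5,3.5)  cross = 9·3.5 − 10.5·36 = -346.5000; (r_i+r_j)·cross = 19.5·-346.5000 = -6756.7500
edge 1: (10.5,3.5)→(19.5,6)  cross = 10.5·6 − 19.5·3.5 = -5.2500; (r_i+r_j)·cross = 30·-5.2500 = -157.5000
edge 2: (19.5,6)→(9,36)  cross = 19.5·36 − 9·6 = 648.0000; (r_i+r_j)·cross = 28.5·648.0000 = 18468.0000
Σcross = 296.2500 → A = |Σcross|/2 = 148.1250 mm²
Σ(r_i+r_j)·cross = 11553.7500 → first moment M = |Σ|/6 = 1925.6250
R_c = M/A = 1925.6250/148.1250 = 13.0000 mm
θ = 265° = 4.625123 rad
V = θ·R_c·A = 4.625123·13.0000·148.1250 = 8906.252 mm³

Volume = 8906.252 mm³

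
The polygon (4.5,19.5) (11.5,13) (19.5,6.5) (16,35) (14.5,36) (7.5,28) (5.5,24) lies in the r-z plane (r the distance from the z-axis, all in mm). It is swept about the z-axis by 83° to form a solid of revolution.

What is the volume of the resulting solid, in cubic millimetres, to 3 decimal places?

Profile (r,z), 7 vertices: (4.5,19.5) (11.5,13) (19.5,6.5) (16,35) (14.5,36) (7.5,28) (5.5,24)
edge 0: (4.5,19.5)→(11.5,13)  cross = 4.5·13 − 11.5·19.5 = -165.7500; (r_i+r_j)·cross = 16·-165.7500 = -2652.0000
edge 1: (11.5,13)→(19.5,6.5)  cross = 11.5·6.5 − 19.5·13 = -178.7500; (r_i+r_j)·cross = 31·-178.7500 = -5541.2500
edge 2: (19.5,6.5)→(16,35)  cross = 19.5·35 − 16·6.5 = 578.5000; (r_i+r_j)·cross = 35.5·578.5000 = 20536.7500
edge 3: (16,35)→(14.5,36)  cross = 16·36 − 14.5·35 = 68.5000; (r_i+r_j)·cross = 30.5·68.5000 = 2089.2500
edge 4: (14.5,36)→(7.5,28)  cross = 14.5·28 − 7.5·36 = 136.0000; (r_i+r_j)·cross = 22·136.0000 = 2992.0000
edge 5: (7.5,28)→(5.5,24)  cross = 7.5·24 − 5.5·28 = 26.0000; (r_i+r_j)·cross = 13·26.0000 = 338.0000
edge 6: (5.5,24)→(4.5,19.5)  cross = 5.5·19.5 − 4.5·24 = -0.7500; (r_i+r_j)·cross = 10·-0.7500 = -7.5000
Σcross = 463.7500 → A = |Σcross|/2 = 231.8750 mm²
Σ(r_i+r_j)·cross = 17755.2500 → first moment M = |Σ|/6 = 2959.2083
R_c = M/A = 2959.2083/231.8750 = 12.7621 mm
θ = 83° = 1.448623 rad
V = θ·R_c·A = 1.448623·12.7621·231.8750 = 4286.778 mm³

Volume = 4286.778 mm³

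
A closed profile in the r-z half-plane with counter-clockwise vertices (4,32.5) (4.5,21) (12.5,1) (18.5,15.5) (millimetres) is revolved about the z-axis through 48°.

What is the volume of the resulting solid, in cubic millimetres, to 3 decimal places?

Volume = 1766.378 mm³

Profile (r,z), 4 vertices: (4,32.5) (4.5,21) (12.5,1) (18.5,15.5)
edge 0: (4,32.5)→(4.5,21)  cross = 4·21 − 4.5·32.5 = -62.2500; (r_i+r_j)·cross = 8.5·-62.2500 = -529.1250
edge 1: (4.5,21)→(12.5,1)  cross = 4.5·1 − 12.5·21 = -258.0000; (r_i+r_j)·cross = 17·-258.0000 = -4386.0000
edge 2: (12.5,1)→(18.5,15.5)  cross = 12.5·15.5 − 18.5·1 = 175.2500; (r_i+r_j)·cross = 31·175.2500 = 5432.7500
edge 3: (18.5,15.5)→(4,32.5)  cross = 18.5·32.5 − 4·15.5 = 539.2500; (r_i+r_j)·cross = 22.5·539.2500 = 12133.1250
Σcross = 394.2500 → A = |Σcross|/2 = 197.1250 mm²
Σ(r_i+r_j)·cross = 12650.7500 → first moment M = |Σ|/6 = 2108.4583
R_c = M/A = 2108.4583/197.1250 = 10.6960 mm
θ = 48° = 0.837758 rad
V = θ·R_c·A = 0.837758·10.6960·197.1250 = 1766.378 mm³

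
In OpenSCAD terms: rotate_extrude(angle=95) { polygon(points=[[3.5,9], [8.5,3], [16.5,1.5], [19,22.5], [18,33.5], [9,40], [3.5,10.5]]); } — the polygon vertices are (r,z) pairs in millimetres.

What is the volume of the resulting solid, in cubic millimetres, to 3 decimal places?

Profile (r,z), 7 vertices: (3.5,9) (8.5,3) (16.5,1.5) (19,22.5) (18,33.5) (9,40) (3.5,10.5)
edge 0: (3.5,9)→(8.5,3)  cross = 3.5·3 − 8.5·9 = -66.0000; (r_i+r_j)·cross = 12·-66.0000 = -792.0000
edge 1: (8.5,3)→(16.5,1.5)  cross = 8.5·1.5 − 16.5·3 = -36.7500; (r_i+r_j)·cross = 25·-36.7500 = -918.7500
edge 2: (16.5,1.5)→(19,22.5)  cross = 16.5·22.5 − 19·1.5 = 342.7500; (r_i+r_j)·cross = 35.5·342.7500 = 12167.6250
edge 3: (19,22.5)→(18,33.5)  cross = 19·33.5 − 18·22.5 = 231.5000; (r_i+r_j)·cross = 37·231.5000 = 8565.5000
edge 4: (18,33.5)→(9,40)  cross = 18·40 − 9·33.5 = 418.5000; (r_i+r_j)·cross = 27·418.5000 = 11299.5000
edge 5: (9,40)→(3.5,10.5)  cross = 9·10.5 − 3.5·40 = -45.5000; (r_i+r_j)·cross = 12.5·-45.5000 = -568.7500
edge 6: (3.5,10.5)→(3.5,9)  cross = 3.5·9 − 3.5·10.5 = -5.2500; (r_i+r_j)·cross = 7·-5.2500 = -36.7500
Σcross = 839.2500 → A = |Σcross|/2 = 419.6250 mm²
Σ(r_i+r_j)·cross = 29716.3750 → first moment M = |Σ|/6 = 4952.7292
R_c = M/A = 4952.7292/419.6250 = 11.8028 mm
θ = 95° = 1.658063 rad
V = θ·R_c·A = 1.658063·11.8028·419.6250 = 8211.936 mm³

Volume = 8211.936 mm³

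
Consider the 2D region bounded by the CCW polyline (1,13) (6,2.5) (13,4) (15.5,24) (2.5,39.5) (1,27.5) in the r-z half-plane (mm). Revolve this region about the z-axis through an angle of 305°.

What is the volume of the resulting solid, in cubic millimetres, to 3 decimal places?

Profile (r,z), 6 vertices: (1,13) (6,2.5) (13,4) (15.5,24) (2.5,39.5) (1,27.5)
edge 0: (1,13)→(6,2.5)  cross = 1·2.5 − 6·13 = -75.5000; (r_i+r_j)·cross = 7·-75.5000 = -528.5000
edge 1: (6,2.5)→(13,4)  cross = 6·4 − 13·2.5 = -8.5000; (r_i+r_j)·cross = 19·-8.5000 = -161.5000
edge 2: (13,4)→(15.5,24)  cross = 13·24 − 15.5·4 = 250.0000; (r_i+r_j)·cross = 28.5·250.0000 = 7125.0000
edge 3: (15.5,24)→(2.5,39.5)  cross = 15.5·39.5 − 2.5·24 = 552.2500; (r_i+r_j)·cross = 18·552.2500 = 9940.5000
edge 4: (2.5,39.5)→(1,27.5)  cross = 2.5·27.5 − 1·39.5 = 29.2500; (r_i+r_j)·cross = 3.5·29.2500 = 102.3750
edge 5: (1,27.5)→(1,13)  cross = 1·13 − 1·27.5 = -14.5000; (r_i+r_j)·cross = 2·-14.5000 = -29.0000
Σcross = 733.0000 → A = |Σcross|/2 = 366.5000 mm²
Σ(r_i+r_j)·cross = 16448.8750 → first moment M = |Σ|/6 = 2741.4792
R_c = M/A = 2741.4792/366.5000 = 7.4802 mm
θ = 305° = 5.323254 rad
V = θ·R_c·A = 5.323254·7.4802·366.5000 = 14593.591 mm³

Volume = 14593.591 mm³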